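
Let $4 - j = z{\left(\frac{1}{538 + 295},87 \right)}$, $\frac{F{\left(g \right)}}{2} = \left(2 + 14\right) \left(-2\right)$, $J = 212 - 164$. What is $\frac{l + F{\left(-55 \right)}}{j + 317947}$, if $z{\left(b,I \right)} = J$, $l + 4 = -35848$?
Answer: $- \frac{35916}{317903} \approx -0.11298$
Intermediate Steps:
$J = 48$ ($J = 212 - 164 = 48$)
$l = -35852$ ($l = -4 - 35848 = -35852$)
$F{\left(g \right)} = -64$ ($F{\left(g \right)} = 2 \left(2 + 14\right) \left(-2\right) = 2 \cdot 16 \left(-2\right) = 2 \left(-32\right) = -64$)
$z{\left(b,I \right)} = 48$
$j = -44$ ($j = 4 - 48 = -44$)
$\frac{l + F{\left(-55 \right)}}{j + 317947} = \frac{-35852 - 64}{-44 + 317947} = - \frac{35916}{317903}$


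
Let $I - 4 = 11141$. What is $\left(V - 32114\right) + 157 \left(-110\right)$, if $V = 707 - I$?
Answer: $-59822$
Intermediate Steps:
$I = 11145$ ($I = 4 + 11141 = 11145$)
$V = -10438$ ($V = 707 - 11145 = -10438$)
$\left(V - 32114\right) + 157 \left(-110\right) = \left(-10438 - 32114\right) + 157 \left(-110\right) = -42552 - 17270 = -59822$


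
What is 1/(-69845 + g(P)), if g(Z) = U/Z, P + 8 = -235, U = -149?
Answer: -243/16972186 ≈ -1.4318e-5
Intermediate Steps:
P = -243 (P = -8 - 235 = -243)
g(Z) = -149/Z
1/(-69845 + g(P)) = 1/(-69845 - 149/(-243)) = 1/(-69845 - 149*(-1/243)) = 1/(-69845 + 149/243) = 1/(-16972186/243) = -243/16972186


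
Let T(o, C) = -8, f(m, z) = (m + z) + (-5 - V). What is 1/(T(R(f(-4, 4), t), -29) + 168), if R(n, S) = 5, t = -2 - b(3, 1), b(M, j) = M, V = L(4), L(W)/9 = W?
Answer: 1/160 ≈ 0.0062500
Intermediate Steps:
L(W) = 9*W
V = 36 (V = 9*4 = 36)
t = -5 (t = -2 - 1*3 = -2 - 3 = -5)
f(m, z) = -41 + m + z (f(m, z) = (m + z) + (-5 - 1*36) = (m + z) + (-5 - 36) = (m + z) - 41 = -41 + m + z)
1/(T(R(f(-4, 4), t), -29) + 168) = 1/(-8 + 168) = 1/160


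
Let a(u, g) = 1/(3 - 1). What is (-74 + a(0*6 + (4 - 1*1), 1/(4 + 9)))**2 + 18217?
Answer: 94477/4 ≈ 23619.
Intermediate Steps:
a(u, g) = 1/2
(-74 + a(0*6 + (4 - 1*1), 1/(4 + 9)))**2 + 18217 = (-74 + 1/2)**2 + 18217 = (-147/2)**2 + 18217 = 21609/4 + 18217 = 94477/4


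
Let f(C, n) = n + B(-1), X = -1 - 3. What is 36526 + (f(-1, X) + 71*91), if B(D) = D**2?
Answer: 42984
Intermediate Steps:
X = -4
f(C, n) = 1 + n (f(C, n) = n + (-1)**2 = n + 1 = 1 + n)
36526 + (f(-1, X) + 71*91) = 36526 + ((1 - 4) + 71*91) = 36526 + (-3 + 6461) = 36526 + 6458 = 42984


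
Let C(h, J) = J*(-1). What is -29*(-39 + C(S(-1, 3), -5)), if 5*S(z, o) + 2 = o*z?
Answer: 986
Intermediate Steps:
S(z, o) = -2/5 + o*z/5 (S(z, o) = -2/5 + (o*z)/5 = -2/5 + o*z/5)
C(h, J) = -J
-29*(-39 + C(S(-1, 3), -5)) = -29*(-39 - 1*(-5)) = -29*(-39 + 5) = -29*(-34) = 986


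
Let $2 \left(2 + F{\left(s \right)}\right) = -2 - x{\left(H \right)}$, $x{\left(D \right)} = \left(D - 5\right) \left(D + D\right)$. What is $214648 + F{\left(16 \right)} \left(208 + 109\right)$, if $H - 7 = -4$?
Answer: $215599$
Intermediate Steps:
$H = 3$ ($H = 7 - 4 = 3$)
$x{\left(D \right)} = 2 D \left(-5 + D\right)$ ($x{\left(D \right)} = \left(-5 + D\right) 2 D = 2 D \left(-5 + D\right)$)
$F{\left(s \right)} = 3$ ($F{\left(s \right)} = -2 + \frac{-2 - 2 \cdot 3 \left(-5 + 3\right)}{2} = -2 + \frac{-2 - 2 \cdot 3 \left(-2\right)}{2} = -2 + \frac{-2 - -12}{2} = -2 + \frac{-2 + 12}{2} = -2 + \frac{1}{2} \cdot 10 = -2 + 5 = 3$)
$214648 + F{\left(16 \right)} \left(208 + 109\right) = 214648 + 3 \left(208 + 109\right) = 214648 + 3 \cdot 317 = 214648 + 951 = 215599$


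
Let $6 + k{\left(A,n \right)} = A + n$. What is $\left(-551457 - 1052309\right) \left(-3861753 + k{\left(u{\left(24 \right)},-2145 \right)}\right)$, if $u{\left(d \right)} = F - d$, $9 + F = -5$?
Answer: $6196858805572$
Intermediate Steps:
$F = -14$ ($F = -9 - 5 = -14$)
$u{\left(d \right)} = -14 - d$
$k{\left(A,n \right)} = -6 + A + n$ ($k{\left(A,n \right)} = -6 + \left(A + n\right) = -6 + A + n$)
$\left(-551457 - 1052309\right) \left(-3861753 + k{\left(u{\left(24 \right)},-2145 \right)}\right) = \left(-551457 - 1052309\right) \left(-3861753 - 2189\right) = - 1603766 \left(-3861753 - 2189\right) = \left(-1603766\right) \left(-3863942\right) = 6196858805572$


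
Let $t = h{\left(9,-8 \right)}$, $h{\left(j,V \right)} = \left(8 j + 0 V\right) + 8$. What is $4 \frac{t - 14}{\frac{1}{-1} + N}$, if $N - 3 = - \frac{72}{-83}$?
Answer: $\frac{10956}{119} \approx 92.067$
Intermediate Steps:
$N = \frac{321}{83}$ ($N = 3 - \frac{72}{-83} = 3 - - \frac{72}{83} = 3 + \frac{72}{83} = \frac{321}{83} \approx 3.8675$)
$h{\left(j,V \right)} = 8 + 8 j$ ($h{\left(j,V \right)} = \left(8 j + 0\right) + 8 = 8 j + 8 = 8 + 8 j$)
$t = 80$ ($t = 8 + 8 \cdot 9 = 8 + 72 = 80$)
$4 \frac{t - 14}{\frac{1}{-1} + N} = 4 \frac{80 - 14}{\frac{1}{-1} + \frac{321}{83}} = 4 \frac{66}{-1 + \frac{321}{83}} = 4 \frac{66}{\frac{238}{83}} = 4 \cdot 66 \cdot \frac{83}{238} = 4 \cdot \frac{2739}{119} = \frac{10956}{119}$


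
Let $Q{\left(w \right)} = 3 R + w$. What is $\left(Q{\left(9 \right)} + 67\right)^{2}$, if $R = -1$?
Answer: $5329$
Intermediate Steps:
$Q{\left(w \right)} = -3 + w$ ($Q{\left(w \right)} = 3 \left(-1\right) + w = -3 + w$)
$\left(Q{\left(9 \right)} + 67\right)^{2} = \left(\left(-3 + 9\right) + 67\right)^{2} = \left(6 + 67\right)^{2} = 73^{2} = 5329$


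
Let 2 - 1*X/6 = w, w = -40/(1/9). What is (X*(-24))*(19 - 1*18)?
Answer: -52128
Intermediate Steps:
w = -360 (w = -40/⅑ = -40*9 = -360)
X = 2172 (X = 12 - 6*(-360) = 12 + 2160 = 2172)
(X*(-24))*(19 - 1*18) = (2172*(-24))*(19 - 1*18) = -52128*(19 - 18) = -52128*1 = -52128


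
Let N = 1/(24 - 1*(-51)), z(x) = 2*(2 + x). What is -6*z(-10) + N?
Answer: 7201/75 ≈ 96.013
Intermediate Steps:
z(x) = 4 + 2*x
N = 1/75 (N = 1/(24 + 51) = 1/75 ≈ 0.013333)
-6*z(-10) + N = -6*(4 + 2*(-10)) + 1/75 = -6*(4 - 20) + 1/75 = -6*(-16) + 1/75 = 96 + 1/75 = 7201/75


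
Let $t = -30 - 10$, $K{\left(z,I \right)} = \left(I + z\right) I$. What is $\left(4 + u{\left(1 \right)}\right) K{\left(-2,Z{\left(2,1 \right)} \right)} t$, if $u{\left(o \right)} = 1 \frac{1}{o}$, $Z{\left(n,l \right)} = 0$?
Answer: $0$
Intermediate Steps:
$K{\left(z,I \right)} = I \left(I + z\right)$
$t = -40$ ($t = -30 - 10 = -40$)
$u{\left(o \right)} = \frac{1}{o}$
$\left(4 + u{\left(1 \right)}\right) K{\left(-2,Z{\left(2,1 \right)} \right)} t = \left(4 + 1^{-1}\right) 0 \left(0 - 2\right) \left(-40\right) = \left(4 + 1\right) 0 \left(-2\right) \left(-40\right) = 5 \cdot 0 \left(-40\right) = 0 \left(-40\right) = 0$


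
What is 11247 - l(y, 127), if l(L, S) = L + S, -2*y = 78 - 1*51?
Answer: 22267/2 ≈ 11134.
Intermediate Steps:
y = -27/2 (y = -(78 - 1*51)/2 = -(78 - 51)/2 = -1/2*27 = -27/2 ≈ -13.500)
11247 - l(y, 127) = 11247 - (-27/2 + 127) = 11247 - 1*227/2 = 11247 - 227/2 = 22267/2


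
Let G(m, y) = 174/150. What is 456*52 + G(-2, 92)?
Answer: 592829/25 ≈ 23713.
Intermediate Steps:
G(m, y) = 29/25 (G(m, y) = 174*(1/150) = 29/25)
456*52 + G(-2, 92) = 456*52 + 29/25 = 23712 + 29/25 = 592829/25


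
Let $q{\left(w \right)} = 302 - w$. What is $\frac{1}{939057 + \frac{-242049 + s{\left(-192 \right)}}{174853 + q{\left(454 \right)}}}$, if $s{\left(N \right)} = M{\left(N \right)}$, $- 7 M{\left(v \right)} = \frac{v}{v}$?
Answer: $\frac{1222907}{1148377684355} \approx 1.0649 \cdot 10^{-6}$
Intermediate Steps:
$M{\left(v \right)} = - \frac{1}{7}$ ($M{\left(v \right)} = - \frac{v \frac{1}{v}}{7} = \left(- \frac{1}{7}\right) 1 = - \frac{1}{7}$)
$s{\left(N \right)} = - \frac{1}{7}$
$\frac{1}{939057 + \frac{-242049 + s{\left(-192 \right)}}{174853 + q{\left(454 \right)}}} = \frac{1}{939057 + \frac{-242049 - \frac{1}{7}}{174853 + \left(302 - 454\right)}} = \frac{1}{939057 - \frac{1694344}{7 \left(174853 + \left(302 - 454\right)\right)}} = \frac{1}{939057 - \frac{1694344}{7 \left(174853 - 152\right)}} = \frac{1}{939057 - \frac{1694344}{7 \cdot 174701}} = \frac{1}{939057 - \frac{1694344}{1222907}} = \frac{1}{\frac{1148377684355}{1222907}} = \frac{1222907}{1148377684355}$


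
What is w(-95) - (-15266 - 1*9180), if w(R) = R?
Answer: 24351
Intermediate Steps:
w(-95) - (-15266 - 1*9180) = -95 - (-15266 - 1*9180) = -95 - (-15266 - 9180) = -95 - 1*(-24446) = -95 + 24446 = 24351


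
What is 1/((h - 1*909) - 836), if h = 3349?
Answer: 1/1604 ≈ 0.00062344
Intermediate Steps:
1/((h - 1*909) - 836) = 1/((3349 - 1*909) - 836) = 1/((3349 - 909) - 836) = 1/(2440 - 836) = 1/1604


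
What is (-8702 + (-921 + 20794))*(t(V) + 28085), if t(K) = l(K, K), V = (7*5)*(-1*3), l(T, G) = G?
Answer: 312564580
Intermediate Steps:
V = -105 (V = 35*(-3) = -105)
t(K) = K
(-8702 + (-921 + 20794))*(t(V) + 28085) = (-8702 + (-921 + 20794))*(-105 + 28085) = (-8702 + 19873)*27980 = 11171*27980 = 312564580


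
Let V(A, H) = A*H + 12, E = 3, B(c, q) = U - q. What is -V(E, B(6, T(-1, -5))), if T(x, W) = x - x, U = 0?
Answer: -12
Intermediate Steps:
T(x, W) = 0
B(c, q) = -q (B(c, q) = 0 - q = -q)
V(A, H) = 12 + A*H
-V(E, B(6, T(-1, -5))) = -(12 + 3*(-1*0)) = -(12 + 3*0) = -(12 + 0) = -1*12 = -12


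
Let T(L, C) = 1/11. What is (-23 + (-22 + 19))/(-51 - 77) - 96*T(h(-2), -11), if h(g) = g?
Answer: -6001/704 ≈ -8.5241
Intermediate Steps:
T(L, C) = 1/11
(-23 + (-22 + 19))/(-51 - 77) - 96*T(h(-2), -11) = (-23 + (-22 + 19))/(-51 - 77) - 96*1/11 = (-23 - 3)/(-128) - 96/11 = -26*(-1/128) - 96/11 = 13/64 - 96/11 = -6001/704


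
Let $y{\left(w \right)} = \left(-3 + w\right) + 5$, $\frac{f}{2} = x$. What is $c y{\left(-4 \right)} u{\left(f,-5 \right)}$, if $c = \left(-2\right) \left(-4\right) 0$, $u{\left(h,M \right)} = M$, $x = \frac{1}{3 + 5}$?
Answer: $0$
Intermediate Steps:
$x = \frac{1}{8} \approx 0.125$
$f = \frac{1}{4}$ ($f = 2 \cdot \frac{1}{8} = \frac{1}{4} \approx 0.25$)
$y{\left(w \right)} = 2 + w$
$c = 0$ ($c = 8 \cdot 0 = 0$)
$c y{\left(-4 \right)} u{\left(f,-5 \right)} = 0 \left(2 - 4\right) \left(-5\right) = 0 \left(-2\right) \left(-5\right) = 0 \left(-5\right) = 0$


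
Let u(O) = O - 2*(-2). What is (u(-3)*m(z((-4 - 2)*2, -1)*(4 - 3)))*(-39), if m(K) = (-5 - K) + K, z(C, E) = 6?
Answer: 195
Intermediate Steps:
m(K) = -5
u(O) = 4 + O (u(O) = O + 4 = 4 + O)
(u(-3)*m(z((-4 - 2)*2, -1)*(4 - 3)))*(-39) = ((4 - 3)*(-5))*(-39) = (1*(-5))*(-39) = -5*(-39) = 195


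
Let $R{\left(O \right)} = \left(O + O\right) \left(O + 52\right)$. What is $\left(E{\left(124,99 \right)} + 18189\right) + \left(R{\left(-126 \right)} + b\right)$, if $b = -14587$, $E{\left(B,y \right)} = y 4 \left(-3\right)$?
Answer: $21062$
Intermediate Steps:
$E{\left(B,y \right)} = - 12 y$ ($E{\left(B,y \right)} = 4 y \left(-3\right) = - 12 y$)
$R{\left(O \right)} = 2 O \left(52 + O\right)$
$\left(E{\left(124,99 \right)} + 18189\right) + \left(R{\left(-126 \right)} + b\right) = \left(\left(-12\right) 99 + 18189\right) - \left(14587 + 252 \left(52 - 126\right)\right) = \left(-1188 + 18189\right) - \left(14587 + 252 \left(-74\right)\right) = 17001 + \left(18648 - 14587\right) = 17001 + 4061 = 21062$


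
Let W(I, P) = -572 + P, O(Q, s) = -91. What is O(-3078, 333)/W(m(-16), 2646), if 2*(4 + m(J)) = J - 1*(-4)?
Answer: -91/2074 ≈ -0.043877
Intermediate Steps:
m(J) = -2 + J/2 (m(J) = -4 + (J - 1*(-4))/2 = -4 + (J + 4)/2 = -4 + (4 + J)/2 = -4 + (2 + J/2) = -2 + J/2)
O(-3078, 333)/W(m(-16), 2646) = -91/(-572 + 2646) = -91/2074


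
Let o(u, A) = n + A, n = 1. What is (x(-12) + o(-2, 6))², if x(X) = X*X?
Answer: 22801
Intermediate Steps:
o(u, A) = 1 + A
x(X) = X²
(x(-12) + o(-2, 6))² = ((-12)² + (1 + 6))² = (144 + 7)² = 151² = 22801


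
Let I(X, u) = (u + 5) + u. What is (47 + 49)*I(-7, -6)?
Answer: -672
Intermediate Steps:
I(X, u) = 5 + 2*u (I(X, u) = (5 + u) + u = 5 + 2*u)
(47 + 49)*I(-7, -6) = (47 + 49)*(5 + 2*(-6)) = 96*(5 - 12) = 96*(-7) = -672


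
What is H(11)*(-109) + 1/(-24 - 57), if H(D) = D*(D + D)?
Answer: -2136619/81 ≈ -26378.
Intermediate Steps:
H(D) = 2*D² (H(D) = D*(2*D) = 2*D²)
H(11)*(-109) + 1/(-24 - 57) = (2*11²)*(-109) + 1/(-24 - 57) = (2*121)*(-109) + 1/(-81) = 242*(-109) - 1/81 = -26378 - 1/81 = -2136619/81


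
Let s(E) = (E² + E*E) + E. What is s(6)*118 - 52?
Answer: 9152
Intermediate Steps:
s(E) = E + 2*E² (s(E) = (E² + E²) + E = 2*E² + E = E + 2*E²)
s(6)*118 - 52 = (6*(1 + 2*6))*118 - 52 = (6*(1 + 12))*118 - 52 = (6*13)*118 - 52 = 78*118 - 52 = 9204 - 52 = 9152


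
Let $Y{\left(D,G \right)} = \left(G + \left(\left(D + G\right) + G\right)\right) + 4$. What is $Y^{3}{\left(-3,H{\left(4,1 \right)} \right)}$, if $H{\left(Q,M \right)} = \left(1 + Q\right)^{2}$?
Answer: $438976$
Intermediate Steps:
$Y{\left(D,G \right)} = 4 + D + 3 G$ ($Y{\left(D,G \right)} = \left(G + \left(D + 2 G\right)\right) + 4 = \left(D + 3 G\right) + 4 = 4 + D + 3 G$)
$Y^{3}{\left(-3,H{\left(4,1 \right)} \right)} = \left(4 - 3 + 3 \left(1 + 4\right)^{2}\right)^{3} = \left(4 - 3 + 3 \cdot 5^{2}\right)^{3} = \left(4 - 3 + 3 \cdot 25\right)^{3} = \left(4 - 3 + 75\right)^{3} = 76^{3} = 438976$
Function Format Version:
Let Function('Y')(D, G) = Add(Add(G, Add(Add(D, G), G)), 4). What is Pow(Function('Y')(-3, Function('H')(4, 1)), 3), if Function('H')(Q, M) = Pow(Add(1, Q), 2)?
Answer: 438976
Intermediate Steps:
Function('Y')(D, G) = Add(4, D, Mul(3, G)) (Function('Y')(D, G) = Add(Add(G, Add(D, Mul(2, G))), 4) = Add(Add(D, Mul(3, G)), 4) = Add(4, D, Mul(3, G)))
Pow(Function('Y')(-3, Function('H')(4, 1)), 3) = Pow(Add(4, -3, Mul(3, Pow(Add(1, 4), 2))), 3) = Pow(Add(4, -3, Mul(3, Pow(5, 2))), 3) = Pow(Add(4, -3, Mul(3, 25)), 3) = Pow(Add(4, -3, 75), 3) = Pow(76, 3) = 438976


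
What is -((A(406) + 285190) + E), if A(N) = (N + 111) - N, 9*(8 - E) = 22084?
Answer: -2545697/9 ≈ -2.8286e+5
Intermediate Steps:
E = -22012/9 (E = 8 - ⅑*22084 = 8 - 22084/9 = -22012/9 ≈ -2445.8)
A(N) = 111 (A(N) = (111 + N) - N = 111)
-((A(406) + 285190) + E) = -((111 + 285190) - 22012/9) = -(285301 - 22012/9) = -1*2545697/9 = -2545697/9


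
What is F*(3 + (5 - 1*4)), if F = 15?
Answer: 60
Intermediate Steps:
F*(3 + (5 - 1*4)) = 15*(3 + (5 - 1*4)) = 15*(3 + (5 - 4)) = 15*(3 + 1) = 15*4 = 60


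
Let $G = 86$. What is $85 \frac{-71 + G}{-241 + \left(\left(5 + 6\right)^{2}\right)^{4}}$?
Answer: $\frac{85}{14290576} \approx 5.948 \cdot 10^{-6}$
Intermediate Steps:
$85 \frac{-71 + G}{-241 + \left(\left(5 + 6\right)^{2}\right)^{4}} = 85 \frac{-71 + 86}{-241 + \left(\left(5 + 6\right)^{2}\right)^{4}} = 85 \frac{15}{-241 + \left(11^{2}\right)^{4}} = 85 \frac{15}{-241 + 121^{4}} = 85 \frac{15}{-241 + 214358881} = 85 \cdot \frac{15}{214358640} = 85 \cdot 15 \cdot \frac{1}{214358640} = 85 \cdot \frac{1}{14290576} = \frac{85}{14290576}$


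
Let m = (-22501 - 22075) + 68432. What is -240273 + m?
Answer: -216417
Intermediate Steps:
m = 23856 (m = -44576 + 68432 = 23856)
-240273 + m = -240273 + 23856 = -216417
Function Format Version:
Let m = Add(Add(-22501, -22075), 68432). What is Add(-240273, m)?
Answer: -216417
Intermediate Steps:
m = 23856 (m = Add(-44576, 68432) = 23856)
Add(-240273, m) = Add(-240273, 23856) = -216417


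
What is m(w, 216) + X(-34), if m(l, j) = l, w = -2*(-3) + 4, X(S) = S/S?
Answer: 11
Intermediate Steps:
X(S) = 1
w = 10 (w = 6 + 4 = 10)
m(w, 216) + X(-34) = 10 + 1 = 11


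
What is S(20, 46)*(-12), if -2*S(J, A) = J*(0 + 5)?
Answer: 600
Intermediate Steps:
S(J, A) = -5*J/2 (S(J, A) = -J*(0 + 5)/2 = -J*5/2 = -5*J/2)
S(20, 46)*(-12) = -5/2*20*(-12) = -50*(-12) = 600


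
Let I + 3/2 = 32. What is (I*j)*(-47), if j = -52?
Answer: 74542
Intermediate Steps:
I = 61/2 (I = -3/2 + 32 = 61/2 ≈ 30.500)
(I*j)*(-47) = ((61/2)*(-52))*(-47) = -1586*(-47) = 74542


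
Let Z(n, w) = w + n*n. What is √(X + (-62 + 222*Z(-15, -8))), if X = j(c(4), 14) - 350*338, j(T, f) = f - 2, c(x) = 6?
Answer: 4*I*√4386 ≈ 264.91*I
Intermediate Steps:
j(T, f) = -2 + f
Z(n, w) = w + n²
X = -118288 (X = (-2 + 14) - 350*338 = 12 - 118300 = -118288)
√(X + (-62 + 222*Z(-15, -8))) = √(-118288 + (-62 + 222*(-8 + (-15)²))) = √(-118288 + (-62 + 222*(-8 + 225))) = √(-118288 + (-62 + 222*217)) = √(-118288 + (-62 + 48174)) = √(-118288 + 48112) = √(-70176) = 4*I*√4386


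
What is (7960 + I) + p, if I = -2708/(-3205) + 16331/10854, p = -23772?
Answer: -549971417353/34787070 ≈ -15810.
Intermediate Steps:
I = 81733487/34787070 (I = -2708*(-1/3205) + 16331*(1/10854) = 2708/3205 + 16331/10854 = 81733487/34787070 ≈ 2.3495)
(7960 + I) + p = (7960 + 81733487/34787070) - 23772 = 276986810687/34787070 - 23772 = -549971417353/34787070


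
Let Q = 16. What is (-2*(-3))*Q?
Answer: 96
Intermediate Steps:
(-2*(-3))*Q = -2*(-3)*16 = 6*16 = 96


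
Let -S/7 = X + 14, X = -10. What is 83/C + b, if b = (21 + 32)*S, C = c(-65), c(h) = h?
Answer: -96543/65 ≈ -1485.3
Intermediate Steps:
C = -65
S = -28 (S = -7*(-10 + 14) = -7*4 = -28)
b = -1484 (b = (21 + 32)*(-28) = 53*(-28) = -1484)
83/C + b = 83/(-65) - 1484 = 83*(-1/65) - 1484 = -83/65 - 1484 = -96543/65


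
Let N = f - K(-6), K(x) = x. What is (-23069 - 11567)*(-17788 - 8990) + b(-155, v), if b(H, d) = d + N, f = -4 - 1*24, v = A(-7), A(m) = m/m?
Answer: 927482787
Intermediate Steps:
A(m) = 1
v = 1
f = -28 (f = -4 - 24 = -28)
N = -22 (N = -28 - 1*(-6) = -28 + 6 = -22)
b(H, d) = -22 + d (b(H, d) = d - 22 = -22 + d)
(-23069 - 11567)*(-17788 - 8990) + b(-155, v) = (-23069 - 11567)*(-17788 - 8990) + (-22 + 1) = -34636*(-26778) - 21 = 927482808 - 21 = 927482787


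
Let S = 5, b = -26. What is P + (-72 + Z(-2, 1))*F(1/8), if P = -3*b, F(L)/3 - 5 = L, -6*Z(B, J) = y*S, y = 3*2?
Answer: -8847/8 ≈ -1105.9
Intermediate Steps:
y = 6
Z(B, J) = -5
F(L) = 15 + 3*L
P = 78 (P = -3*(-26) = 78)
P + (-72 + Z(-2, 1))*F(1/8) = 78 + (-72 - 5)*(15 + 3/8) = 78 - 77*(15 + 3*(⅛)) = 78 - 77*(15 + 3/8) = 78 - 77*123/8 = 78 - 9471/8 = -8847/8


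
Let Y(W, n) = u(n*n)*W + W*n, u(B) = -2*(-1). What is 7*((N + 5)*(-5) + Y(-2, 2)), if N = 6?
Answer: -441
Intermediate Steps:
u(B) = 2
Y(W, n) = 2*W + W*n
7*((N + 5)*(-5) + Y(-2, 2)) = 7*((6 + 5)*(-5) - 2*(2 + 2)) = 7*(11*(-5) - 2*4) = 7*(-55 - 8) = 7*(-63) = -441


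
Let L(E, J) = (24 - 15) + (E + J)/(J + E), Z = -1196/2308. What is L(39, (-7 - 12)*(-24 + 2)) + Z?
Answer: 5471/577 ≈ 9.4818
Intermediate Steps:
Z = -299/577 (Z = -1196*1/2308 = -299/577 ≈ -0.51820)
L(E, J) = 10 (L(E, J) = 9 + (E + J)/(E + J) = 9 + 1 = 10)
L(39, (-7 - 12)*(-24 + 2)) + Z = 10 - 299/577 = 5471/577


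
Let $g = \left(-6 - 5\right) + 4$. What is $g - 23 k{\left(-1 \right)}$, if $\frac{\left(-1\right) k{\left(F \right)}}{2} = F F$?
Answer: $39$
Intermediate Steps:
$k{\left(F \right)} = - 2 F^{2}$ ($k{\left(F \right)} = - 2 F F = - 2 F^{2}$)
$g = -7$ ($g = -11 + 4 = -7$)
$g - 23 k{\left(-1 \right)} = -7 - 23 \left(- 2 \left(-1\right)^{2}\right) = -7 - 23 \left(\left(-2\right) 1\right) = -7 - -46 = -7 + 46 = 39$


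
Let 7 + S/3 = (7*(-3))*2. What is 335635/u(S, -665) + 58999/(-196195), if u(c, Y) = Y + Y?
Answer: -693982921/2746730 ≈ -252.66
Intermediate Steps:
S = -147 (S = -21 + 3*((7*(-3))*2) = -21 + 3*(-21*2) = -21 + 3*(-42) = -21 - 126 = -147)
u(c, Y) = 2*Y
335635/u(S, -665) + 58999/(-196195) = 335635/((2*(-665))) + 58999/(-196195) = 335635/(-1330) + 58999*(-1/196195) = 335635*(-1/1330) - 58999/196195 = -3533/14 - 58999/196195 = -693982921/2746730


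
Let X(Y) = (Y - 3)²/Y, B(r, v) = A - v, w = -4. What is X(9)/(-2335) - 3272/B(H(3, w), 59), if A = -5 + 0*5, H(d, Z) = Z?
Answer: 954983/18680 ≈ 51.123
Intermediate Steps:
A = -5 (A = -5 + 0 = -5)
B(r, v) = -5 - v
X(Y) = (-3 + Y)²/Y
X(9)/(-2335) - 3272/B(H(3, w), 59) = ((-3 + 9)²/9)/(-2335) - 3272/(-5 - 1*59) = ((⅑)*6²)*(-1/2335) - 3272/(-5 - 59) = ((⅑)*36)*(-1/2335) - 3272/(-64) = 4*(-1/2335) - 3272*(-1/64) = -4/2335 + 409/8 = 954983/18680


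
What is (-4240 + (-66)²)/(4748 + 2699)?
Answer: 116/7447 ≈ 0.015577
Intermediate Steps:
(-4240 + (-66)²)/(4748 + 2699) = (-4240 + 4356)/7447 = 116*(1/7447) = 116/7447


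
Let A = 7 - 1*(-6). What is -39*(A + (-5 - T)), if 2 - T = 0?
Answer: -234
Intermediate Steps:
T = 2 (T = 2 - 1*0 = 2 + 0 = 2)
A = 13 (A = 7 + 6 = 13)
-39*(A + (-5 - T)) = -39*(13 + (-5 - 1*2)) = -39*(13 + (-5 - 2)) = -39*(13 - 7) = -39*6 = -234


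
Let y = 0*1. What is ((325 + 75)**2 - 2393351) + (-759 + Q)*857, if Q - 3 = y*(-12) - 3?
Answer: -2883814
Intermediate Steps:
y = 0
Q = 0 (Q = 3 + (0*(-12) - 3) = 3 + (0 - 3) = 3 - 3 = 0)
((325 + 75)**2 - 2393351) + (-759 + Q)*857 = ((325 + 75)**2 - 2393351) + (-759 + 0)*857 = (400**2 - 2393351) - 759*857 = (160000 - 2393351) - 650463 = -2233351 - 650463 = -2883814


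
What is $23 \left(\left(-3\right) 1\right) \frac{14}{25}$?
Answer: $- \frac{966}{25} \approx -38.64$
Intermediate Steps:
$23 \left(\left(-3\right) 1\right) \frac{14}{25} = 23 \left(-3\right) 14 \cdot \frac{1}{25} = \left(-69\right) \frac{14}{25} = - \frac{966}{25}$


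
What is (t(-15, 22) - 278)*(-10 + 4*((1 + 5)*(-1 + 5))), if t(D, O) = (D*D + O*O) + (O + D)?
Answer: 37668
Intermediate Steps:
t(D, O) = D + O + D² + O² (t(D, O) = (D² + O²) + (D + O) = D + O + D² + O²)
(t(-15, 22) - 278)*(-10 + 4*((1 + 5)*(-1 + 5))) = ((-15 + 22 + (-15)² + 22²) - 278)*(-10 + 4*((1 + 5)*(-1 + 5))) = ((-15 + 22 + 225 + 484) - 278)*(-10 + 4*(6*4)) = (716 - 278)*(-10 + 4*24) = 438*(-10 + 96) = 438*86 = 37668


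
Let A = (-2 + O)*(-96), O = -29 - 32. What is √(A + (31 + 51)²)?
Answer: 2*√3193 ≈ 113.01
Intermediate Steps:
O = -61
A = 6048 (A = (-2 - 61)*(-96) = -63*(-96) = 6048)
√(A + (31 + 51)²) = √(6048 + (31 + 51)²) = √(6048 + 82²) = √(6048 + 6724) = √12772 = 2*√3193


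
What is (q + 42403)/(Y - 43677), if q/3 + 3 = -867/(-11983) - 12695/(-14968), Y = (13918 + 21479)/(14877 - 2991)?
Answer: -15064214577905479/15518044662158700 ≈ -0.97075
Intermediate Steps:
Y = 11799/3962 (Y = 35397/11886 = 35397*(1/11886) = 11799/3962 ≈ 2.9780)
q = -1118949573/179361544 (q = -9 + 3*(-867/(-11983) - 12695/(-14968)) = -9 + 3*(-867*(-1/11983) - 12695*(-1/14968)) = -9 + 3*(867/11983 + 12695/14968) = -9 + 3*(165101441/179361544) = -9 + 495304323/179361544 = -1118949573/179361544 ≈ -6.2385)
(q + 42403)/(Y - 43677) = (-1118949573/179361544 + 42403)/(11799/3962 - 43677) = 7604348600659/(179361544*(-173036475/3962)) = (7604348600659/179361544)*(-3962/173036475) = -15064214577905479/15518044662158700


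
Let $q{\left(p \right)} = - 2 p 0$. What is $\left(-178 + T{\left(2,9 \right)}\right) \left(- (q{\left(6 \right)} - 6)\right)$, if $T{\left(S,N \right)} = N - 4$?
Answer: $-1038$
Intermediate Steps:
$T{\left(S,N \right)} = -4 + N$
$q{\left(p \right)} = 0$
$\left(-178 + T{\left(2,9 \right)}\right) \left(- (q{\left(6 \right)} - 6)\right) = \left(-178 + \left(-4 + 9\right)\right) \left(- (0 - 6)\right) = \left(-178 + 5\right) \left(\left(-1\right) \left(-6\right)\right) = \left(-173\right) 6 = -1038$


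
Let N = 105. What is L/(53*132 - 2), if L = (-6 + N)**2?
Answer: 9801/6994 ≈ 1.4013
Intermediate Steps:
L = 9801 (L = (-6 + 105)**2 = 99**2 = 9801)
L/(53*132 - 2) = 9801/(53*132 - 2) = 9801/(6996 - 2) = 9801/6994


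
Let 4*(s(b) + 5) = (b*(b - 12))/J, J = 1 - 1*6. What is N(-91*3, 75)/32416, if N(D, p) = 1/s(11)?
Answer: -5/721256 ≈ -6.9324e-6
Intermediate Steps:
J = -5 (J = 1 - 6 = -5)
s(b) = -5 - b*(-12 + b)/20 (s(b) = -5 + ((b*(b - 12))/(-5))/4 = -5 + ((b*(-12 + b))*(-⅕))/4 = -5 + (-b*(-12 + b)/5)/4 = -5 - b*(-12 + b)/20)
N(D, p) = -20/89 (N(D, p) = 1/(-5 - 1/20*11² + (⅗)*11) = 1/(-5 - 1/20*121 + 33/5) = 1/(-5 - 121/20 + 33/5) = 1/(-89/20) = -20/89)
N(-91*3, 75)/32416 = -20/89/32416 = -20/89*1/32416 = -5/721256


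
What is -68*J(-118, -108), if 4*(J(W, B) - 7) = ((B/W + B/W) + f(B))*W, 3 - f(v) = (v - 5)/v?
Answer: 384217/54 ≈ 7115.1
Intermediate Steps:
f(v) = 3 - (-5 + v)/v (f(v) = 3 - (v - 5)/v = 3 - (-5 + v)/v)
J(W, B) = 7 + W*(2 + 5/B + 2*B/W)/4 (J(W, B) = 7 + (((B/W + B/W) + (2 + 5/B))*W)/4 = 7 + ((2*B/W + (2 + 5/B))*W)/4 = 7 + ((2 + 5/B + 2*B/W)*W)/4 = 7 + (W*(2 + 5/B + 2*B/W))/4 = 7 + W*(2 + 5/B + 2*B/W)/4)
-68*J(-118, -108) = -68*(7 + (½)*(-108) + (½)*(-118) + (5/4)*(-118)/(-108)) = -68*(7 - 54 - 59 + (5/4)*(-118)*(-1/108)) = -68*(7 - 54 - 59 + 295/216) = -68*(-22601/216) = 384217/54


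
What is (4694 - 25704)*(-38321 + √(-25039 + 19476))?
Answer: 805124210 - 21010*I*√5563 ≈ 8.0512e+8 - 1.567e+6*I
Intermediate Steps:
(4694 - 25704)*(-38321 + √(-25039 + 19476)) = -21010*(-38321 + √(-5563)) = -21010*(-38321 + I*√5563) = 805124210 - 21010*I*√5563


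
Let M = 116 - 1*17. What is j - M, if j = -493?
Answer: -592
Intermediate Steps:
M = 99 (M = 116 - 17 = 99)
j - M = -493 - 1*99 = -493 - 99 = -592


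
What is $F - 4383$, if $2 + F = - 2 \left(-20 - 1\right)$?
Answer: $-4343$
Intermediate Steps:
$F = 40$ ($F = -2 - 2 \left(-20 - 1\right) = -2 - -42 = -2 + 42 = 40$)
$F - 4383 = 40 - 4383 = -4343$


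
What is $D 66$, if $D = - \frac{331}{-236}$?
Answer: $\frac{10923}{118} \approx 92.568$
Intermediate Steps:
$D = \frac{331}{236}$ ($D = \left(-331\right) \left(- \frac{1}{236}\right) = \frac{331}{236} \approx 1.4025$)
$D 66 = \frac{331}{236} \cdot 66 = \frac{10923}{118}$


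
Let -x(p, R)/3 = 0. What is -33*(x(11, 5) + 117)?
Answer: -3861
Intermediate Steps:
x(p, R) = 0 (x(p, R) = -3*0 = 0)
-33*(x(11, 5) + 117) = -33*(0 + 117) = -33*117 = -3861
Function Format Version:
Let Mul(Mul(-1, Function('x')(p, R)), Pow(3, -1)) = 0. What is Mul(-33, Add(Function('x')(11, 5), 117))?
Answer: -3861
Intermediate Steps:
Function('x')(p, R) = 0 (Function('x')(p, R) = Mul(-3, 0) = 0)
Mul(-33, Add(Function('x')(11, 5), 117)) = Mul(-33, Add(0, 117)) = Mul(-33, 117) = -3861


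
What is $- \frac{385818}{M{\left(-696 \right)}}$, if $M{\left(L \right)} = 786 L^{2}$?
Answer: $- \frac{64303}{63458496} \approx -0.0010133$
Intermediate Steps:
$- \frac{385818}{M{\left(-696 \right)}} = - \frac{385818}{786 \left(-696\right)^{2}} = - \frac{385818}{786 \cdot 484416} = - \frac{385818}{380750976} = \left(-385818\right) \frac{1}{380750976} = - \frac{64303}{63458496}$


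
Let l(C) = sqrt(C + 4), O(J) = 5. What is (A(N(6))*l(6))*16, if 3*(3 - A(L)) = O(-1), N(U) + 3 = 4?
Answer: 64*sqrt(10)/3 ≈ 67.462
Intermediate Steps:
N(U) = 1 (N(U) = -3 + 4 = 1)
A(L) = 4/3 (A(L) = 3 - 1/3*5 = 3 - 5/3 = 4/3)
l(C) = sqrt(4 + C)
(A(N(6))*l(6))*16 = (4*sqrt(4 + 6)/3)*16 = (4*sqrt(10)/3)*16 = 64*sqrt(10)/3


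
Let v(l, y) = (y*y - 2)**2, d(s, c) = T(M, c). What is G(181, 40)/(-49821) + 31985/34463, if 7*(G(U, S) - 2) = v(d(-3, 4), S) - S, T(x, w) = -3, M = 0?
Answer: -76849285819/12018867861 ≈ -6.3941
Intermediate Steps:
d(s, c) = -3
v(l, y) = (-2 + y**2)**2 (v(l, y) = (y**2 - 2)**2 = (-2 + y**2)**2)
G(U, S) = 2 - S/7 + (-2 + S**2)**2/7 (G(U, S) = 2 + ((-2 + S**2)**2 - S)/7 = 2 + (-S/7 + (-2 + S**2)**2/7) = 2 - S/7 + (-2 + S**2)**2/7)
G(181, 40)/(-49821) + 31985/34463 = (2 - 1/7*40 + (-2 + 40**2)**2/7)/(-49821) + 31985/34463 = (2 - 40/7 + (-2 + 1600)**2/7)*(-1/49821) + 31985*(1/34463) = (2 - 40/7 + (1/7)*1598**2)*(-1/49821) + 31985/34463 = (2 - 40/7 + (1/7)*2553604)*(-1/49821) + 31985/34463 = (2 - 40/7 + 2553604/7)*(-1/49821) + 31985/34463 = (2553578/7)*(-1/49821) + 31985/34463 = -2553578/348747 + 31985/34463 = -76849285819/12018867861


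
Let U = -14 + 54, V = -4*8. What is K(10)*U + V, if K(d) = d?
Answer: 368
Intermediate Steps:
V = -32
U = 40
K(10)*U + V = 10*40 - 32 = 400 - 32 = 368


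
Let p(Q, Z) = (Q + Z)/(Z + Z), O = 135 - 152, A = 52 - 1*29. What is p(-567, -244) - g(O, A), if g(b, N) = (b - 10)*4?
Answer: 53515/488 ≈ 109.66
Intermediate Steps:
A = 23 (A = 52 - 29 = 23)
O = -17
g(b, N) = -40 + 4*b (g(b, N) = (-10 + b)*4 = -40 + 4*b)
p(Q, Z) = (Q + Z)/(2*Z) (p(Q, Z) = (Q + Z)/((2*Z)) = (Q + Z)*(1/(2*Z)) = (Q + Z)/(2*Z))
p(-567, -244) - g(O, A) = (1/2)*(-567 - 244)/(-244) - (-40 + 4*(-17)) = (1/2)*(-1/244)*(-811) - (-40 - 68) = 811/488 - 1*(-108) = 811/488 + 108 = 53515/488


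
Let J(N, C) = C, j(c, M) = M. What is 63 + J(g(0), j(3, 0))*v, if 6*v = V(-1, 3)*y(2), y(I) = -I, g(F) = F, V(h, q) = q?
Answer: 63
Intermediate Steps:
v = -1 (v = (3*(-1*2))/6 = (3*(-2))/6 = (⅙)*(-6) = -1)
63 + J(g(0), j(3, 0))*v = 63 + 0*(-1) = 63 + 0 = 63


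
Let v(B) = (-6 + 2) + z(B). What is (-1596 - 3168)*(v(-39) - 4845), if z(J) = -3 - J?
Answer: 22929132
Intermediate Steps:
v(B) = -7 - B (v(B) = (-6 + 2) + (-3 - B) = -4 + (-3 - B) = -7 - B)
(-1596 - 3168)*(v(-39) - 4845) = (-1596 - 3168)*((-7 - 1*(-39)) - 4845) = -4764*((-7 + 39) - 4845) = -4764*(32 - 4845) = -4764*(-4813) = 22929132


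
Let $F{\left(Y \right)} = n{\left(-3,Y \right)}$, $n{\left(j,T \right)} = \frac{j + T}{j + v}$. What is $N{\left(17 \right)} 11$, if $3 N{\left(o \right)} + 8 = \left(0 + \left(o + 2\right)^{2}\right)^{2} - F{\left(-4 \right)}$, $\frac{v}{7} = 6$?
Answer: $\frac{55904354}{117} \approx 4.7782 \cdot 10^{5}$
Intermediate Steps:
$v = 42$ ($v = 7 \cdot 6 = 42$)
$n{\left(j,T \right)} = \frac{T + j}{42 + j}$ ($n{\left(j,T \right)} = \frac{j + T}{j + 42} = \frac{T + j}{42 + j}$)
$F{\left(Y \right)} = - \frac{1}{13} + \frac{Y}{39}$ ($F{\left(Y \right)} = \frac{Y - 3}{42 - 3} = \frac{-3 + Y}{39} = - \frac{1}{13} + \frac{Y}{39}$)
$N{\left(o \right)} = - \frac{305}{117} + \frac{\left(2 + o\right)^{4}}{3}$ ($N{\left(o \right)} = - \frac{8}{3} + \frac{\left(0 + \left(o + 2\right)^{2}\right)^{2} - \left(- \frac{1}{13} + \frac{1}{39} \left(-4\right)\right)}{3} = - \frac{8}{3} + \frac{\left(0 + \left(2 + o\right)^{2}\right)^{2} - \left(- \frac{1}{13} - \frac{4}{39}\right)}{3} = - \frac{8}{3} + \frac{\left(\left(2 + o\right)^{2}\right)^{2} - - \frac{7}{39}}{3} = - \frac{8}{3} + \frac{\left(2 + o\right)^{4} + \frac{7}{39}}{3} = - \frac{8}{3} + \frac{\frac{7}{39} + \left(2 + o\right)^{4}}{3} = - \frac{8}{3} + \left(\frac{7}{117} + \frac{\left(2 + o\right)^{4}}{3}\right) = - \frac{305}{117} + \frac{\left(2 + o\right)^{4}}{3}$)
$N{\left(17 \right)} 11 = \left(- \frac{305}{117} + \frac{\left(2 + 17\right)^{4}}{3}\right) 11 = \left(- \frac{305}{117} + \frac{19^{4}}{3}\right) 11 = \left(- \frac{305}{117} + \frac{1}{3} \cdot 130321\right) 11 = \left(- \frac{305}{117} + \frac{130321}{3}\right) 11 = \frac{5082214}{117} \cdot 11 = \frac{55904354}{117}$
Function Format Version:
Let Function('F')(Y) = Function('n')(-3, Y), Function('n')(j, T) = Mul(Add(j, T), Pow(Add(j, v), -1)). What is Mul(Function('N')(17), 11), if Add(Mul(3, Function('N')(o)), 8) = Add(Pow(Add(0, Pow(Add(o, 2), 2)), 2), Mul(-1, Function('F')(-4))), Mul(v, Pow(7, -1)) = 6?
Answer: Rational(55904354, 117) ≈ 4.7782e+5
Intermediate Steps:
v = 42 (v = Mul(7, 6) = 42)
Function('n')(j, T) = Mul(Pow(Add(42, j), -1), Add(T, j)) (Function('n')(j, T) = Mul(Add(j, T), Pow(Add(j, 42), -1)) = Mul(Add(T, j), Pow(Add(42, j), -1)) = Mul(Pow(Add(42, j), -1), Add(T, j)))
Function('F')(Y) = Add(Rational(-1, 13), Mul(Rational(1, 39), Y)) (Function('F')(Y) = Mul(Pow(Add(42, -3), -1), Add(Y, -3)) = Mul(Pow(39, -1), Add(-3, Y)) = Mul(Rational(1, 39), Add(-3, Y)) = Add(Rational(-1, 13), Mul(Rational(1, 39), Y)))
Function('N')(o) = Add(Rational(-305, 117), Mul(Rational(1, 3), Pow(Add(2, o), 4))) (Function('N')(o) = Add(Rational(-8, 3), Mul(Rational(1, 3), Add(Pow(Add(0, Pow(Add(o, 2), 2)), 2), Mul(-1, Add(Rational(-1, 13), Mul(Rational(1, 39), -4)))))) = Add(Rational(-8, 3), Mul(Rational(1, 3), Add(Pow(Add(0, Pow(Add(2, o), 2)), 2), Mul(-1, Add(Rational(-1, 13), Rational(-4, 39)))))) = Add(Rational(-8, 3), Mul(Rational(1, 3), Add(Pow(Pow(Add(2, o), 2), 2), Mul(-1, Rational(-7, 39))))) = Add(Rational(-8, 3), Mul(Rational(1, 3), Add(Pow(Add(2, o), 4), Rational(7, 39)))) = Add(Rational(-8, 3), Mul(Rational(1, 3), Add(Rational(7, 39), Pow(Add(2, o), 4)))) = Add(Rational(-8, 3), Add(Rational(7, 117), Mul(Rational(1, 3), Pow(Add(2, o), 4)))) = Add(Rational(-305, 117), Mul(Rational(1, 3), Pow(Add(2, o), 4))))
Mul(Function('N')(17), 11) = Mul(Add(Rational(-305, 117), Mul(Rational(1, 3), Pow(Add(2, 17), 4))), 11) = Mul(Add(Rational(-305, 117), Mul(Rational(1, 3), Pow(19, 4))), 11) = Mul(Add(Rational(-305, 117), Mul(Rational(1, 3), 130321)), 11) = Mul(Add(Rational(-305, 117), Rational(130321, 3)), 11) = Mul(Rational(5082214, 117), 11) = Rational(55904354, 117)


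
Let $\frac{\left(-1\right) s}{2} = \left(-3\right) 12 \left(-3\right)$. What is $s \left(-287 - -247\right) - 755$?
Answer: $7885$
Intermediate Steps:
$s = -216$ ($s = - 2 \left(-3\right) 12 \left(-3\right) = - 2 \left(\left(-36\right) \left(-3\right)\right) = \left(-2\right) 108 = -216$)
$s \left(-287 - -247\right) - 755 = - 216 \left(-287 - -247\right) - 755 = - 216 \left(-287 + 247\right) - 755 = \left(-216\right) \left(-40\right) - 755 = 8640 - 755 = 7885$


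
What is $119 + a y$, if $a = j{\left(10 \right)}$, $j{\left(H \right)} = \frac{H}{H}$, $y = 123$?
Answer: $242$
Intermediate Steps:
$j{\left(H \right)} = 1$
$a = 1$
$119 + a y = 119 + 1 \cdot 123 = 119 + 123 = 242$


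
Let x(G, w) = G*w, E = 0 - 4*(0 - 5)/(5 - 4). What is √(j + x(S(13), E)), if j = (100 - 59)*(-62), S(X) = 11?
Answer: 3*I*√258 ≈ 48.187*I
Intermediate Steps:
j = -2542 (j = 41*(-62) = -2542)
E = 20 (E = 0 - (-20)/1 = 0 - (-20) = 0 - 4*(-5) = 0 + 20 = 20)
√(j + x(S(13), E)) = √(-2542 + 11*20) = √(-2542 + 220) = √(-2322) = 3*I*√258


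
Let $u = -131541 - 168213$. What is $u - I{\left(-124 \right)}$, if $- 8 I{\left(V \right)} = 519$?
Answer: $- \frac{2397513}{8} \approx -2.9969 \cdot 10^{5}$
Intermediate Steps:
$u = -299754$
$I{\left(V \right)} = - \frac{519}{8}$ ($I{\left(V \right)} = \left(- \frac{1}{8}\right) 519 = - \frac{519}{8}$)
$u - I{\left(-124 \right)} = -299754 - - \frac{519}{8} = -299754 + \frac{519}{8} = - \frac{2397513}{8}$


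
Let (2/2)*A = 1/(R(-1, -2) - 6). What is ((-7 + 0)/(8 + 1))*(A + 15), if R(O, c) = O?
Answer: -104/9 ≈ -11.556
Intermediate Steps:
A = -⅐ (A = 1/(-1 - 6) = 1/(-7) = -⅐ ≈ -0.14286)
((-7 + 0)/(8 + 1))*(A + 15) = ((-7 + 0)/(8 + 1))*(-⅐ + 15) = -7/9*(104/7) = -7*⅑*(104/7) = -7/9*104/7 = -104/9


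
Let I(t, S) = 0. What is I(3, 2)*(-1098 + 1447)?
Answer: 0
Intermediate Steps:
I(3, 2)*(-1098 + 1447) = 0*(-1098 + 1447) = 0*349 = 0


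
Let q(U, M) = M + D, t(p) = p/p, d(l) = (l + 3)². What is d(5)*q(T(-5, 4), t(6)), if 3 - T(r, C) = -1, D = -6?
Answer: -320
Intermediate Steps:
T(r, C) = 4 (T(r, C) = 3 - 1*(-1) = 3 + 1 = 4)
d(l) = (3 + l)²
t(p) = 1
q(U, M) = -6 + M (q(U, M) = M - 6 = -6 + M)
d(5)*q(T(-5, 4), t(6)) = (3 + 5)²*(-6 + 1) = 8²*(-5) = 64*(-5) = -320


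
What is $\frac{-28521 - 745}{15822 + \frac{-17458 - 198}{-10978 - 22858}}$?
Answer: $- \frac{123780547}{66921356} \approx -1.8496$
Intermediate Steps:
$\frac{-28521 - 745}{15822 + \frac{-17458 - 198}{-10978 - 22858}} = - \frac{29266}{15822 - \frac{17656}{-33836}} = - \frac{29266}{15822 - - \frac{4414}{8459}} = - \frac{29266}{15822 + \frac{4414}{8459}} = - \frac{29266}{\frac{133842712}{8459}} = \left(-29266\right) \frac{8459}{133842712} = - \frac{123780547}{66921356}$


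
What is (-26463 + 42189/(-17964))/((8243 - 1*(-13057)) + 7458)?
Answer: -158474507/172202904 ≈ -0.92028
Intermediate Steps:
(-26463 + 42189/(-17964))/((8243 - 1*(-13057)) + 7458) = (-26463 + 42189*(-1/17964))/((8243 + 13057) + 7458) = (-26463 - 14063/5988)/(21300 + 7458) = -158474507/5988/28758 = -158474507/5988*1/28758 = -158474507/172202904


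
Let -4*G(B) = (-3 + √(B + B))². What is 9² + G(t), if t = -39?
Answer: 393/4 + 3*I*√78/2 ≈ 98.25 + 13.248*I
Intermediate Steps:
G(B) = -(-3 + √2*√B)²/4 (G(B) = -(-3 + √(B + B))²/4 = -(-3 + √(2*B))²/4 = -(-3 + √2*√B)²/4)
9² + G(t) = 9² - (-3 + √2*√(-39))²/4 = 81 - (-3 + √2*(I*√39))²/4 = 81 - (-3 + I*√78)²/4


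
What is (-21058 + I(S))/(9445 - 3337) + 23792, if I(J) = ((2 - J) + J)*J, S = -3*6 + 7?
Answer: 36325114/1527 ≈ 23789.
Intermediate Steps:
S = -11 (S = -18 + 7 = -11)
I(J) = 2*J
(-21058 + I(S))/(9445 - 3337) + 23792 = (-21058 + 2*(-11))/(9445 - 3337) + 23792 = (-21058 - 22)/6108 + 23792 = -21080*1/6108 + 23792 = -5270/1527 + 23792 = 36325114/1527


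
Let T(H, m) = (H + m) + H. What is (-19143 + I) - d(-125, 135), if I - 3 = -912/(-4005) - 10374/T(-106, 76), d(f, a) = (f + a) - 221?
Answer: -1711429303/90780 ≈ -18853.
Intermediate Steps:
T(H, m) = m + 2*H
d(f, a) = -221 + a + f (d(f, a) = (a + f) - 221 = -221 + a + f)
I = 7217657/90780 (I = 3 + (-912/(-4005) - 10374/(76 + 2*(-106))) = 3 + (-912*(-1/4005) - 10374/(76 - 212)) = 3 + (304/1335 - 10374/(-136)) = 3 + (304/1335 - 10374*(-1/136)) = 3 + (304/1335 + 5187/68) = 3 + 6945317/90780 = 7217657/90780 ≈ 79.507)
(-19143 + I) - d(-125, 135) = (-19143 + 7217657/90780) - (-221 + 135 - 125) = -1730583883/90780 - 1*(-211) = -1730583883/90780 + 211 = -1711429303/90780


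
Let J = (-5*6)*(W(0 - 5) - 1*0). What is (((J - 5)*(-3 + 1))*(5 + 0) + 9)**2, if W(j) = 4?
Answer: 1585081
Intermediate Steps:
J = -120 (J = (-5*6)*(4 - 1*0) = -30*(4 + 0) = -30*4 = -120)
(((J - 5)*(-3 + 1))*(5 + 0) + 9)**2 = (((-120 - 5)*(-3 + 1))*(5 + 0) + 9)**2 = (-125*(-2)*5 + 9)**2 = (250*5 + 9)**2 = (1250 + 9)**2 = 1259**2 = 1585081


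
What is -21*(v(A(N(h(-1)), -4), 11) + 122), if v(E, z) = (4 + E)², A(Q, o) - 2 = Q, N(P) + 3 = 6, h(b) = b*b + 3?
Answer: -4263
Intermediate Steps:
h(b) = 3 + b² (h(b) = b² + 3 = 3 + b²)
N(P) = 3 (N(P) = -3 + 6 = 3)
A(Q, o) = 2 + Q
-21*(v(A(N(h(-1)), -4), 11) + 122) = -21*((4 + (2 + 3))² + 122) = -21*((4 + 5)² + 122) = -21*(9² + 122) = -21*(81 + 122) = -21*203 = -4263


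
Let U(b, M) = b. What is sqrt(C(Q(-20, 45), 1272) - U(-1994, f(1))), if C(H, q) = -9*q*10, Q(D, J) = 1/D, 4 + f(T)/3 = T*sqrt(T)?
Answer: I*sqrt(112486) ≈ 335.39*I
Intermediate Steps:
f(T) = -12 + 3*T**(3/2) (f(T) = -12 + 3*(T*sqrt(T)) = -12 + 3*T**(3/2))
C(H, q) = -90*q
sqrt(C(Q(-20, 45), 1272) - U(-1994, f(1))) = sqrt(-90*1272 - 1*(-1994)) = sqrt(-114480 + 1994) = sqrt(-112486) = I*sqrt(112486)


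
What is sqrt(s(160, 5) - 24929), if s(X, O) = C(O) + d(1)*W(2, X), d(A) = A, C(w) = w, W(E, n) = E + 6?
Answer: 2*I*sqrt(6229) ≈ 157.85*I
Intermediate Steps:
W(E, n) = 6 + E
s(X, O) = 8 + O (s(X, O) = O + 1*(6 + 2) = O + 1*8 = O + 8 = 8 + O)
sqrt(s(160, 5) - 24929) = sqrt((8 + 5) - 24929) = sqrt(13 - 24929) = sqrt(-24916) = 2*I*sqrt(6229)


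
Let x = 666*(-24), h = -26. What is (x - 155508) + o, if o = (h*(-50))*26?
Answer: -137692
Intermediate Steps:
o = 33800 (o = -26*(-50)*26 = 1300*26 = 33800)
x = -15984
(x - 155508) + o = (-15984 - 155508) + 33800 = -171492 + 33800 = -137692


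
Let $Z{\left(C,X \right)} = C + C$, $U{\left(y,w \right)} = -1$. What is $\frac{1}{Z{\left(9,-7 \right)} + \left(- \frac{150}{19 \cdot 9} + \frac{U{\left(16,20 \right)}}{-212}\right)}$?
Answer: $\frac{12084}{206969} \approx 0.058386$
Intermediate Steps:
$Z{\left(C,X \right)} = 2 C$
$\frac{1}{Z{\left(9,-7 \right)} + \left(- \frac{150}{19 \cdot 9} + \frac{U{\left(16,20 \right)}}{-212}\right)} = \frac{1}{2 \cdot 9 - \left(- \frac{1}{212} + \frac{50}{57}\right)} = \frac{1}{18 - \left(- \frac{1}{212} + \frac{150}{171}\right)} = \frac{1}{18 + \left(\left(-150\right) \frac{1}{171} + \frac{1}{212}\right)} = \frac{1}{18 + \left(- \frac{50}{57} + \frac{1}{212}\right)} = \frac{1}{18 - \frac{10543}{12084}} = \frac{1}{\frac{206969}{12084}} = \frac{12084}{206969}$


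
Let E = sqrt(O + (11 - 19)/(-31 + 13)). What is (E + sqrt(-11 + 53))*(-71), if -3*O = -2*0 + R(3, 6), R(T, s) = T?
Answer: -71*sqrt(42) - 71*I*sqrt(5)/3 ≈ -460.13 - 52.92*I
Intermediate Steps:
O = -1 (O = -(-2*0 + 3)/3 = -(0 + 3)/3 = -1/3*3 = -1)
E = I*sqrt(5)/3 (E = sqrt(-1 + (11 - 19)/(-31 + 13)) = sqrt(-1 - 8/(-18)) = sqrt(-1 - 8*(-1/18)) = sqrt(-1 + 4/9) = sqrt(-5/9) = I*sqrt(5)/3 ≈ 0.74536*I)
(E + sqrt(-11 + 53))*(-71) = (I*sqrt(5)/3 + sqrt(-11 + 53))*(-71) = (I*sqrt(5)/3 + sqrt(42))*(-71) = (sqrt(42) + I*sqrt(5)/3)*(-71) = -71*sqrt(42) - 71*I*sqrt(5)/3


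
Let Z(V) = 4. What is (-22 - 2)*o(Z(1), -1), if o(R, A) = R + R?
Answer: -192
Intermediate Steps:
o(R, A) = 2*R
(-22 - 2)*o(Z(1), -1) = (-22 - 2)*(2*4) = -24*8 = -192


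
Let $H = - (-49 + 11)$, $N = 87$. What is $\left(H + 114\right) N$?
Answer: $13224$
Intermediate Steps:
$H = 38$ ($H = \left(-1\right) \left(-38\right) = 38$)
$\left(H + 114\right) N = \left(38 + 114\right) 87 = 152 \cdot 87 = 13224$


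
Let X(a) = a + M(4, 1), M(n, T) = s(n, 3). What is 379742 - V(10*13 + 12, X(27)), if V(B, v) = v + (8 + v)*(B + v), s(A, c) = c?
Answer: 373176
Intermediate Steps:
M(n, T) = 3
X(a) = 3 + a (X(a) = a + 3 = 3 + a)
379742 - V(10*13 + 12, X(27)) = 379742 - ((3 + 27)² + 8*(10*13 + 12) + 9*(3 + 27) + (10*13 + 12)*(3 + 27)) = 379742 - (30² + 8*(130 + 12) + 9*30 + (130 + 12)*30) = 379742 - (900 + 8*142 + 270 + 142*30) = 379742 - (900 + 1136 + 270 + 4260) = 379742 - 1*6566 = 379742 - 6566 = 373176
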